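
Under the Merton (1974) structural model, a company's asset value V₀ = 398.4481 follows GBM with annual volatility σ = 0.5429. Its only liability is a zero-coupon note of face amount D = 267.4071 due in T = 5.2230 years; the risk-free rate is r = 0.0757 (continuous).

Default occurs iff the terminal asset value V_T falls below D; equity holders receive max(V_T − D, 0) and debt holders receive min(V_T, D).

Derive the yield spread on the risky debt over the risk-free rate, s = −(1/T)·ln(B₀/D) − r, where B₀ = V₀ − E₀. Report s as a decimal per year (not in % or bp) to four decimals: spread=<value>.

d₁ = [ln(V₀/D) + (r + σ²/2)T] / (σ√T)
   = [ln(398.4481/267.4071) + (0.0757 + 0.5·0.5429²)·5.2230] / (0.5429·√5.2230)
   = [0.398805 + 1.165096] / 1.240737 = 1.260461
d₂ = d₁ − σ√T = 1.260461 − 1.240737 = 0.019723
N(d₁) = 0.896248,  N(d₂) = 0.507868,  e^(−rT) = 0.673423
E₀ = V₀·N(d₁) − D·e^(−rT)·N(d₂)
   = 398.4481·0.896248 − 267.4071·0.673423·0.507868 = 265.652527
B₀ = V₀ − E₀ = 398.4481 − 265.652527 = 132.795573
spread = −(1/T)·ln(B₀/D) − r = −(1/5.2230)·ln(132.795573/267.4071) − 0.0757 = 0.05831519

spread=0.0583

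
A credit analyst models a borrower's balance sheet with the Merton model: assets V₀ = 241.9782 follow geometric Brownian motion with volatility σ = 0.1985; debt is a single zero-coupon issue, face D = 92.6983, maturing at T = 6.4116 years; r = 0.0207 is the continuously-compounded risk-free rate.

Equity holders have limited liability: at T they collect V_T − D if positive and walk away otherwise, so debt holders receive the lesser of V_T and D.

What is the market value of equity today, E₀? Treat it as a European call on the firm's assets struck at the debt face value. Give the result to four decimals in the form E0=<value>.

d₁ = [ln(V₀/D) + (r + σ²/2)T] / (σ√T)
   = [ln(241.9782/92.6983) + (0.0207 + 0.5·0.1985²)·6.4116] / (0.1985·√6.4116)
   = [0.959498 + 0.259036] / 0.502625 = 2.424341
d₂ = d₁ − σ√T = 2.424341 − 0.502625 = 1.921716
N(d₁) = 0.992332,  N(d₂) = 0.972679,  e^(−rT) = 0.875710
E₀ = V₀·N(d₁) − D·e^(−rT)·N(d₂)
   = 241.9782·0.992332 − 92.6983·0.875710·0.972679 = 161.163655

E0=161.1637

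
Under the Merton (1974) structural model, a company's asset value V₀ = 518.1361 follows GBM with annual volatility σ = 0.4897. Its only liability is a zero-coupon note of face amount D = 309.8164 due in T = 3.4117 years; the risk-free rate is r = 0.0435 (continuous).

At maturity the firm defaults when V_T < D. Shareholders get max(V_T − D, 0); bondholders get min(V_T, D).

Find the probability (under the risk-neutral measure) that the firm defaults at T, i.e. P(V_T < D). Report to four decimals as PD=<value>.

PD=0.3896

d₁ = [ln(V₀/D) + (r + σ²/2)T] / (σ√T)
   = [ln(518.1361/309.8164) + (0.0435 + 0.5·0.4897²)·3.4117] / (0.4897·√3.4117)
   = [0.514258 + 0.557482] / 0.904514 = 1.184879
d₂ = d₁ − σ√T = 1.184879 − 0.904514 = 0.280365
risk-neutral PD = N(−d₂) = N(-0.280365) = 0.389599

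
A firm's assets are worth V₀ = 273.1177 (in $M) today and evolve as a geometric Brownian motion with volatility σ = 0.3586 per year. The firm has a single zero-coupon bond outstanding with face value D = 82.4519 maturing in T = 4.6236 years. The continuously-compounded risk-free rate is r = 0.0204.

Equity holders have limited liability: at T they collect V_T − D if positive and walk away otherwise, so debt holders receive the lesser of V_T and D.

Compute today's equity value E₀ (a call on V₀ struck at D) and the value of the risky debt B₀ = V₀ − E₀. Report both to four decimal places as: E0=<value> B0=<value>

E0=200.1136 B0=73.0041

d₁ = [ln(V₀/D) + (r + σ²/2)T] / (σ√T)
   = [ln(273.1177/82.4519) + (0.0204 + 0.5·0.3586²)·4.6236] / (0.3586·√4.6236)
   = [1.197688 + 0.391605] / 0.771082 = 2.061121
d₂ = d₁ − σ√T = 2.061121 − 0.771082 = 1.290039
N(d₁) = 0.980354,  N(d₂) = 0.901481,  e^(−rT) = 0.909990
E₀ = V₀·N(d₁) − D·e^(−rT)·N(d₂)
   = 273.1177·0.980354 − 82.4519·0.909990·0.901481 = 200.113562
B₀ = V₀ − E₀ = 273.1177 − 200.113562 = 73.004138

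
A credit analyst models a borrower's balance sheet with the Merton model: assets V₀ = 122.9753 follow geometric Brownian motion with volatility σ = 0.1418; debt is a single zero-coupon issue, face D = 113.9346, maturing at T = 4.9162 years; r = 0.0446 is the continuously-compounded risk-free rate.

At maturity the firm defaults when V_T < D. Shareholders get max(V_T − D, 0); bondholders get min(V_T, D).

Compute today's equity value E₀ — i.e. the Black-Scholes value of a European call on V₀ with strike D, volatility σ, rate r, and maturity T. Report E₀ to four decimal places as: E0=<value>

E0=34.5589

d₁ = [ln(V₀/D) + (r + σ²/2)T] / (σ√T)
   = [ln(122.9753/113.9346) + (0.0446 + 0.5·0.1418²)·4.9162] / (0.1418·√4.9162)
   = [0.076359 + 0.268688] / 0.314406 = 1.097457
d₂ = d₁ − σ√T = 1.097457 − 0.314406 = 0.783050
N(d₁) = 0.863779,  N(d₂) = 0.783201,  e^(−rT) = 0.803111
E₀ = V₀·N(d₁) − D·e^(−rT)·N(d₂)
   = 122.9753·0.863779 − 113.9346·0.803111·0.783201 = 34.558920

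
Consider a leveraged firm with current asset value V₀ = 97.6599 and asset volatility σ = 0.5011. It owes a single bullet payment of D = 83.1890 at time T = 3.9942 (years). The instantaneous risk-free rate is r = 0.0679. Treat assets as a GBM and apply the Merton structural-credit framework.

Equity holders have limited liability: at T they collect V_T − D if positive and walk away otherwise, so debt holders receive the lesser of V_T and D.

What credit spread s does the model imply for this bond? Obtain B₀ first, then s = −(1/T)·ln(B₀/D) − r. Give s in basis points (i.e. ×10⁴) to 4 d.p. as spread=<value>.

d₁ = [ln(V₀/D) + (r + σ²/2)T] / (σ√T)
   = [ln(97.6599/83.1890) + (0.0679 + 0.5·0.5011²)·3.9942] / (0.5011·√3.9942)
   = [0.160376 + 0.772680] / 1.001473 = 0.931684
d₂ = d₁ − σ√T = 0.931684 − 1.001473 = -0.069789
N(d₁) = 0.824250,  N(d₂) = 0.472181,  e^(−rT) = 0.762459
E₀ = V₀·N(d₁) − D·e^(−rT)·N(d₂)
   = 97.6599·0.824250 − 83.1890·0.762459·0.472181 = 50.546593
B₀ = V₀ − E₀ = 97.6599 − 50.546593 = 47.113307
spread = −(1/T)·ln(B₀/D) − r = −(1/3.9942)·ln(47.113307/83.1890) − 0.0679 = 0.07444631
in basis points: 0.07444631 × 10⁴ = 744.4631 bp

spread=744.4631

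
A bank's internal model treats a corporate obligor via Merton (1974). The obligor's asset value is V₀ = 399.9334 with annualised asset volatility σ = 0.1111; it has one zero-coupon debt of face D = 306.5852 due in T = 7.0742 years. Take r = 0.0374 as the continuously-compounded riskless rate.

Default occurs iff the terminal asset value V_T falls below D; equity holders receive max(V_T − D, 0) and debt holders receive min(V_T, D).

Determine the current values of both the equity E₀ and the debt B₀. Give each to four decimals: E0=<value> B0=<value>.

d₁ = [ln(V₀/D) + (r + σ²/2)T] / (σ√T)
   = [ln(399.9334/306.5852) + (0.0374 + 0.5·0.1111²)·7.0742] / (0.1111·√7.0742)
   = [0.265802 + 0.308234] / 0.295497 = 1.942615
d₂ = d₁ − σ√T = 1.942615 − 0.295497 = 1.647119
N(d₁) = 0.973969,  N(d₂) = 0.950233,  e^(−rT) = 0.767532
E₀ = V₀·N(d₁) − D·e^(−rT)·N(d₂)
   = 399.9334·0.973969 − 306.5852·0.767532·0.950233 = 165.919477
B₀ = V₀ − E₀ = 399.9334 − 165.919477 = 234.013923

E0=165.9195 B0=234.0139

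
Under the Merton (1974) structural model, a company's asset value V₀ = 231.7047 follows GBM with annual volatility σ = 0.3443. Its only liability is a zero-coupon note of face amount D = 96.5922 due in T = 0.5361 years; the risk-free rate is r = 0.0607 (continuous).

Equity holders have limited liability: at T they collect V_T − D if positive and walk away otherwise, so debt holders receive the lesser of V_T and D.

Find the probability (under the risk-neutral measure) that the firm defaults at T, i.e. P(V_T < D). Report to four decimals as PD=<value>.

PD=0.0003

d₁ = [ln(V₀/D) + (r + σ²/2)T] / (σ√T)
   = [ln(231.7047/96.5922) + (0.0607 + 0.5·0.3443²)·0.5361] / (0.3443·√0.5361)
   = [0.874966 + 0.064317] / 0.252093 = 3.725943
d₂ = d₁ − σ√T = 3.725943 − 0.252093 = 3.473851
risk-neutral PD = N(−d₂) = N(-3.473851) = 0.000257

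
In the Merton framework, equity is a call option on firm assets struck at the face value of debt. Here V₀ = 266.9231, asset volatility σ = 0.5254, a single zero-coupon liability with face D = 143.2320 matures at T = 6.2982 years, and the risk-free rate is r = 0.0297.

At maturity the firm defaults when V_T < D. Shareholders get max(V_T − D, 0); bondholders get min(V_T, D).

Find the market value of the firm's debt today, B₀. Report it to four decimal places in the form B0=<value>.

B0=84.3349

d₁ = [ln(V₀/D) + (r + σ²/2)T] / (σ√T)
   = [ln(266.9231/143.2320) + (0.0297 + 0.5·0.5254²)·6.2982] / (0.5254·√6.2982)
   = [0.622495 + 1.056350] / 1.318555 = 1.273246
d₂ = d₁ − σ√T = 1.273246 − 1.318555 = -0.045309
N(d₁) = 0.898535,  N(d₂) = 0.481931,  e^(−rT) = 0.829397
E₀ = V₀·N(d₁) − D·e^(−rT)·N(d₂)
   = 266.9231·0.898535 − 143.2320·0.829397·0.481931 = 182.588154
B₀ = V₀ − E₀ = 266.9231 − 182.588154 = 84.334946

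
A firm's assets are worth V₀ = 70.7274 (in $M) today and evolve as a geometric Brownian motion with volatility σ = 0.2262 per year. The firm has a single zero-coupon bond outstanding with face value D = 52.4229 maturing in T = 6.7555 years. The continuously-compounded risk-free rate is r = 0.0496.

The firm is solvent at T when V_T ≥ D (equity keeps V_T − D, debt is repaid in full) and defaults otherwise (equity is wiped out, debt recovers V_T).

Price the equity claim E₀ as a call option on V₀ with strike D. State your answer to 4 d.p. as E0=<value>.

E0=35.3341

d₁ = [ln(V₀/D) + (r + σ²/2)T] / (σ√T)
   = [ln(70.7274/52.4229) + (0.0496 + 0.5·0.2262²)·6.7555] / (0.2262·√6.7555)
   = [0.299490 + 0.507900] / 0.587924 = 1.373289
d₂ = d₁ − σ√T = 1.373289 − 0.587924 = 0.785365
N(d₁) = 0.915169,  N(d₂) = 0.783880,  e^(−rT) = 0.715286
E₀ = V₀·N(d₁) − D·e^(−rT)·N(d₂)
   = 70.7274·0.915169 − 52.4229·0.715286·0.783880 = 35.334064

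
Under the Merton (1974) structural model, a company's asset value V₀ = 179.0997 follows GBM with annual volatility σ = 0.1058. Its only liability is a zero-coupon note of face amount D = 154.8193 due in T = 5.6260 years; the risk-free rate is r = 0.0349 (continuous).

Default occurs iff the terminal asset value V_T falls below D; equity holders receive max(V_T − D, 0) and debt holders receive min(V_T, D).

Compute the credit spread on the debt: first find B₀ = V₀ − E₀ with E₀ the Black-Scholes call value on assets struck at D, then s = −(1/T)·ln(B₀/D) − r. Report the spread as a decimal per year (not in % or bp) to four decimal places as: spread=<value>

spread=0.0021

d₁ = [ln(V₀/D) + (r + σ²/2)T] / (σ√T)
   = [ln(179.0997/154.8193) + (0.0349 + 0.5·0.1058²)·5.6260] / (0.1058·√5.6260)
   = [0.145684 + 0.227835] / 0.250949 = 1.488426
d₂ = d₁ − σ√T = 1.488426 − 0.250949 = 1.237477
N(d₁) = 0.931681,  N(d₂) = 0.892045,  e^(−rT) = 0.821727
E₀ = V₀·N(d₁) − D·e^(−rT)·N(d₂)
   = 179.0997·0.931681 − 154.8193·0.821727·0.892045 = 53.378528
B₀ = V₀ − E₀ = 179.0997 − 53.378528 = 125.721172
spread = −(1/T)·ln(B₀/D) − r = −(1/5.6260)·ln(125.721172/154.8193) − 0.0349 = 0.00210535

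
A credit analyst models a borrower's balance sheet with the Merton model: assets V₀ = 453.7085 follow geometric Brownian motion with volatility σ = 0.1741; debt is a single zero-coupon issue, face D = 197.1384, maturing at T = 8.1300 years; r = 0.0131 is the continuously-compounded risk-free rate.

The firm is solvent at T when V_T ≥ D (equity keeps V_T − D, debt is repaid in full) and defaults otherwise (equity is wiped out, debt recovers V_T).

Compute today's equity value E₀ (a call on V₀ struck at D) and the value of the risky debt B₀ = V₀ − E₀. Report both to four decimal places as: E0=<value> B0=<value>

E0=278.0310 B0=175.6775

d₁ = [ln(V₀/D) + (r + σ²/2)T] / (σ√T)
   = [ln(453.7085/197.1384) + (0.0131 + 0.5·0.1741²)·8.1300] / (0.1741·√8.1300)
   = [0.833549 + 0.229716] / 0.496414 = 2.141892
d₂ = d₁ − σ√T = 2.141892 − 0.496414 = 1.645478
N(d₁) = 0.983899,  N(d₂) = 0.950064,  e^(−rT) = 0.898972
E₀ = V₀·N(d₁) − D·e^(−rT)·N(d₂)
   = 453.7085·0.983899 − 197.1384·0.898972·0.950064 = 278.031022
B₀ = V₀ − E₀ = 453.7085 − 278.031022 = 175.677478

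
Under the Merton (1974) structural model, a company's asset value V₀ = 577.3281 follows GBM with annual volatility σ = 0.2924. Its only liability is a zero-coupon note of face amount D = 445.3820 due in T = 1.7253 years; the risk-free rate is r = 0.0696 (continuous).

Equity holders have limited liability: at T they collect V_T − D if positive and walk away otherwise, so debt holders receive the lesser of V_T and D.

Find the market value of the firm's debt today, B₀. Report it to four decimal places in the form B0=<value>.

B0=379.5421

d₁ = [ln(V₀/D) + (r + σ²/2)T] / (σ√T)
   = [ln(577.3281/445.3820) + (0.0696 + 0.5·0.2924²)·1.7253] / (0.2924·√1.7253)
   = [0.259478 + 0.193836] / 0.384069 = 1.180292
d₂ = d₁ − σ√T = 1.180292 − 0.384069 = 0.796222
N(d₁) = 0.881058,  N(d₂) = 0.787049,  e^(−rT) = 0.886849
E₀ = V₀·N(d₁) − D·e^(−rT)·N(d₂)
   = 577.3281·0.881058 − 445.3820·0.886849·0.787049 = 197.785950
B₀ = V₀ − E₀ = 577.3281 − 197.785950 = 379.542150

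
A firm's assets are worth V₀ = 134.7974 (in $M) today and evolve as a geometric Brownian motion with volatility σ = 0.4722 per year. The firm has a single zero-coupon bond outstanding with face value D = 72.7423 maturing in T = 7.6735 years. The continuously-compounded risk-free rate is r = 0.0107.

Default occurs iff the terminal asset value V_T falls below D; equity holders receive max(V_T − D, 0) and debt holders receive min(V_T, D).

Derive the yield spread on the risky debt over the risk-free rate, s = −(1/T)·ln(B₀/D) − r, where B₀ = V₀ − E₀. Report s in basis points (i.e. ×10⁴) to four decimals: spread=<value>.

d₁ = [ln(V₀/D) + (r + σ²/2)T] / (σ√T)
   = [ln(134.7974/72.7423) + (0.0107 + 0.5·0.4722²)·7.6735] / (0.4722·√7.6735)
   = [0.616850 + 0.937597] / 1.308045 = 1.188374
d₂ = d₁ − σ√T = 1.188374 − 1.308045 = -0.119671
N(d₁) = 0.882657,  N(d₂) = 0.452372,  e^(−rT) = 0.921174
E₀ = V₀·N(d₁) − D·e^(−rT)·N(d₂)
   = 134.7974·0.882657 − 72.7423·0.921174·0.452372 = 88.667191
B₀ = V₀ − E₀ = 134.7974 − 88.667191 = 46.130209
spread = −(1/T)·ln(B₀/D) − r = −(1/7.6735)·ln(46.130209/72.7423) − 0.0107 = 0.04865428
in basis points: 0.04865428 × 10⁴ = 486.5428 bp

spread=486.5428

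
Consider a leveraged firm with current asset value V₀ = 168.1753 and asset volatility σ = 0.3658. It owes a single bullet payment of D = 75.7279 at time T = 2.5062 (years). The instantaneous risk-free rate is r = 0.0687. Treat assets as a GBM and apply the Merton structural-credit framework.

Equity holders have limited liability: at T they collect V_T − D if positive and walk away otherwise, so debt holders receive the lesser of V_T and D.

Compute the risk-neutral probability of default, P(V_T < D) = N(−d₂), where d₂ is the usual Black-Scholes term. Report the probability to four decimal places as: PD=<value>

d₁ = [ln(V₀/D) + (r + σ²/2)T] / (σ√T)
   = [ln(168.1753/75.7279) + (0.0687 + 0.5·0.3658²)·2.5062] / (0.3658·√2.5062)
   = [0.797860 + 0.339853] / 0.579097 = 1.964632
d₂ = d₁ − σ√T = 1.964632 − 0.579097 = 1.385534
risk-neutral PD = N(−d₂) = N(-1.385534) = 0.082945

PD=0.0829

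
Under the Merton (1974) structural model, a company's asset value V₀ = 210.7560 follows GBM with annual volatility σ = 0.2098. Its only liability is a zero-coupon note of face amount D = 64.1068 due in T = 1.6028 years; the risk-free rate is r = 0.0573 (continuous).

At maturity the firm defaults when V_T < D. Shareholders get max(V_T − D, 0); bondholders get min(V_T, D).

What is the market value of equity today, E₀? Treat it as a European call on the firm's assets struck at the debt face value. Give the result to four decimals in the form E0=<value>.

E0=152.2745

d₁ = [ln(V₀/D) + (r + σ²/2)T] / (σ√T)
   = [ln(210.7560/64.1068) + (0.0573 + 0.5·0.2098²)·1.6028] / (0.2098·√1.6028)
   = [1.190151 + 0.127115] / 0.265610 = 4.959389
d₂ = d₁ − σ√T = 4.959389 − 0.265610 = 4.693779
N(d₁) = 1.000000,  N(d₂) = 0.999999,  e^(−rT) = 0.912251
E₀ = V₀·N(d₁) − D·e^(−rT)·N(d₂)
   = 210.7560·1.000000 − 64.1068·0.912251·0.999999 = 152.274531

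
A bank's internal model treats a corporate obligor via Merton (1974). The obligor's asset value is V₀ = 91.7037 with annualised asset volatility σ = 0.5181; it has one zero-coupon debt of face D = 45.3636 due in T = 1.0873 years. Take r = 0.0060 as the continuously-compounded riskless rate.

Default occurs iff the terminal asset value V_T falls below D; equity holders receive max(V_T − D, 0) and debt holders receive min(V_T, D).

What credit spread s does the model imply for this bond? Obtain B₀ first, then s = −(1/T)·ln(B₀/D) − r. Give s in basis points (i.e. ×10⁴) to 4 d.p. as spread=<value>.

d₁ = [ln(V₀/D) + (r + σ²/2)T] / (σ√T)
   = [ln(91.7037/45.3636) + (0.0060 + 0.5·0.5181²)·1.0873] / (0.5181·√1.0873)
   = [0.703853 + 0.152454] / 0.540242 = 1.585044
d₂ = d₁ − σ√T = 1.585044 − 0.540242 = 1.044802
N(d₁) = 0.943522,  N(d₂) = 0.851943,  e^(−rT) = 0.993497
E₀ = V₀·N(d₁) − D·e^(−rT)·N(d₂)
   = 91.7037·0.943522 − 45.3636·0.993497·0.851943 = 48.128558
B₀ = V₀ − E₀ = 91.7037 − 48.128558 = 43.575142
spread = −(1/T)·ln(B₀/D) − r = −(1/1.0873)·ln(43.575142/45.3636) − 0.0060 = 0.03099362
in basis points: 0.03099362 × 10⁴ = 309.9362 bp

spread=309.9362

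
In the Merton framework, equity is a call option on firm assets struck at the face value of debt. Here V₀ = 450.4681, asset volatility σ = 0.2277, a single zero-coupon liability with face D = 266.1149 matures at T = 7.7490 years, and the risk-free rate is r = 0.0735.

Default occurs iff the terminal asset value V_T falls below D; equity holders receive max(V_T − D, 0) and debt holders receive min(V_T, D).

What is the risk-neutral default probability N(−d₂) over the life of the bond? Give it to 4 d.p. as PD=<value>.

d₁ = [ln(V₀/D) + (r + σ²/2)T] / (σ√T)
   = [ln(450.4681/266.1149) + (0.0735 + 0.5·0.2277²)·7.7490] / (0.2277·√7.7490)
   = [0.526359 + 0.770434] / 0.633849 = 2.045902
d₂ = d₁ − σ√T = 2.045902 − 0.633849 = 1.412053
risk-neutral PD = N(−d₂) = N(-1.412053) = 0.078967

PD=0.0790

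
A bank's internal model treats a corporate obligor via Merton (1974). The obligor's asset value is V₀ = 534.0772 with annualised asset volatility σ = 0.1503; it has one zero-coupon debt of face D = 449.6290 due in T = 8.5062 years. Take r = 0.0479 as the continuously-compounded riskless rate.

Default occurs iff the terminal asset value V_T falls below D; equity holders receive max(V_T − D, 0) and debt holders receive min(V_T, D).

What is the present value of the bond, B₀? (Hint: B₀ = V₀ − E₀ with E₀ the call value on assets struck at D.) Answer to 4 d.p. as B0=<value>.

B0=291.6759

d₁ = [ln(V₀/D) + (r + σ²/2)T] / (σ√T)
   = [ln(534.0772/449.6290) + (0.0479 + 0.5·0.1503²)·8.5062] / (0.1503·√8.5062)
   = [0.172118 + 0.503525] / 0.438356 = 1.541311
d₂ = d₁ − σ√T = 1.541311 − 0.438356 = 1.102955
N(d₁) = 0.938379,  N(d₂) = 0.864977,  e^(−rT) = 0.665347
E₀ = V₀·N(d₁) − D·e^(−rT)·N(d₂)
   = 534.0772·0.938379 − 449.6290·0.665347·0.864977 = 242.401347
B₀ = V₀ − E₀ = 534.0772 − 242.401347 = 291.675853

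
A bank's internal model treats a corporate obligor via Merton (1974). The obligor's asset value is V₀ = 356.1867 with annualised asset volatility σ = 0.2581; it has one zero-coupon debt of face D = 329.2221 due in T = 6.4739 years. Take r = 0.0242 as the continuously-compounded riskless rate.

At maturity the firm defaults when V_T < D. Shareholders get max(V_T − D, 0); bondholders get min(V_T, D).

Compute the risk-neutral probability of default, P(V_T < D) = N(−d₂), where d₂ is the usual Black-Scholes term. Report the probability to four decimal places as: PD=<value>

d₁ = [ln(V₀/D) + (r + σ²/2)T] / (σ√T)
   = [ln(356.1867/329.2221) + (0.0242 + 0.5·0.2581²)·6.4739] / (0.2581·√6.4739)
   = [0.078722 + 0.372300] / 0.656706 = 0.686795
d₂ = d₁ − σ√T = 0.686795 − 0.656706 = 0.030089
risk-neutral PD = N(−d₂) = N(-0.030089) = 0.487998

PD=0.4880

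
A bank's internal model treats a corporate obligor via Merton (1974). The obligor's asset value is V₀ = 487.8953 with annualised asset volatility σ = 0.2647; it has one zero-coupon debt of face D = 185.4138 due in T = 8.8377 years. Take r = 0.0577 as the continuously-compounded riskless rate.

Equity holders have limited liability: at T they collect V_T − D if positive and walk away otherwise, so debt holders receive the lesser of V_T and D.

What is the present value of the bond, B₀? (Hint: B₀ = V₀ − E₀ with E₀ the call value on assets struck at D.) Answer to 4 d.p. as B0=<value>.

d₁ = [ln(V₀/D) + (r + σ²/2)T] / (σ√T)
   = [ln(487.8953/185.4138) + (0.0577 + 0.5·0.2647²)·8.8377] / (0.2647·√8.8377)
   = [0.967511 + 0.819547] / 0.786907 = 2.270989
d₂ = d₁ − σ√T = 2.270989 − 0.786907 = 1.484081
N(d₁) = 0.988426,  N(d₂) = 0.931106,  e^(−rT) = 0.600534
E₀ = V₀·N(d₁) − D·e^(−rT)·N(d₂)
   = 487.8953·0.988426 − 185.4138·0.600534·0.931106 = 378.572238
B₀ = V₀ − E₀ = 487.8953 − 378.572238 = 109.323062

B0=109.3231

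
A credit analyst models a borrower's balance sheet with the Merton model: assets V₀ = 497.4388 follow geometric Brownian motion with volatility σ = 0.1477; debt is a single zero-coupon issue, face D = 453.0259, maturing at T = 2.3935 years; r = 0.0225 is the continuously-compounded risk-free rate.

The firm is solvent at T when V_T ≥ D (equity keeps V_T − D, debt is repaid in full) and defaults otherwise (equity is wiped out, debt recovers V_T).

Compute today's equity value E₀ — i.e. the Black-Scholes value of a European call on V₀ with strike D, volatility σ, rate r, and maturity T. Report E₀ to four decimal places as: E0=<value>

d₁ = [ln(V₀/D) + (r + σ²/2)T] / (σ√T)
   = [ln(497.4388/453.0259) + (0.0225 + 0.5·0.1477²)·2.3935] / (0.1477·√2.3935)
   = [0.093523 + 0.079961] / 0.228506 = 0.759212
d₂ = d₁ − σ√T = 0.759212 − 0.228506 = 0.530707
N(d₁) = 0.776137,  N(d₂) = 0.702189,  e^(−rT) = 0.947571
E₀ = V₀·N(d₁) − D·e^(−rT)·N(d₂)
   = 497.4388·0.776137 − 453.0259·0.947571·0.702189 = 84.649280

E0=84.6493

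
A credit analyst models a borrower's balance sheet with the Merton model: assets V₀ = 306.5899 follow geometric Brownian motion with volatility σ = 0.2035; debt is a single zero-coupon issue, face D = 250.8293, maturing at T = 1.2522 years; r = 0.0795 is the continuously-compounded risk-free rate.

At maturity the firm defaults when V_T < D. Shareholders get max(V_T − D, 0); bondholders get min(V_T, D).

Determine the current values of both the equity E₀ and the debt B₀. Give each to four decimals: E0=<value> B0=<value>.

E0=82.1448 B0=224.4451

d₁ = [ln(V₀/D) + (r + σ²/2)T] / (σ√T)
   = [ln(306.5899/250.8293) + (0.0795 + 0.5·0.2035²)·1.2522] / (0.2035·√1.2522)
   = [0.200738 + 0.125478] / 0.227720 = 1.432533
d₂ = d₁ − σ√T = 1.432533 − 0.227720 = 1.204813
N(d₁) = 0.924004,  N(d₂) = 0.885862,  e^(−rT) = 0.905245
E₀ = V₀·N(d₁) − D·e^(−rT)·N(d₂)
   = 306.5899·0.924004 − 250.8293·0.905245·0.885862 = 82.144819
B₀ = V₀ − E₀ = 306.5899 − 82.144819 = 224.445081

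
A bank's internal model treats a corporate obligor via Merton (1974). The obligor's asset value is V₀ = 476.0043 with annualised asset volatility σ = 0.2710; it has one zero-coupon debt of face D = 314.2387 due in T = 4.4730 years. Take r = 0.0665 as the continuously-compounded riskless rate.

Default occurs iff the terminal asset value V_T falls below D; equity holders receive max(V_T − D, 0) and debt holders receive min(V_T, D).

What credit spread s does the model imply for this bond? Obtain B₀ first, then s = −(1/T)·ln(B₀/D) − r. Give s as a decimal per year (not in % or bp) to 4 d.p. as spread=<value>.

spread=0.0093

d₁ = [ln(V₀/D) + (r + σ²/2)T] / (σ√T)
   = [ln(476.0043/314.2387) + (0.0665 + 0.5·0.2710²)·4.4730] / (0.2710·√4.4730)
   = [0.415274 + 0.461705] / 0.573151 = 1.530103
d₂ = d₁ − σ√T = 1.530103 − 0.573151 = 0.956952
N(d₁) = 0.937004,  N(d₂) = 0.830704,  e^(−rT) = 0.742706
E₀ = V₀·N(d₁) − D·e^(−rT)·N(d₂)
   = 476.0043·0.937004 − 314.2387·0.742706·0.830704 = 252.142444
B₀ = V₀ − E₀ = 476.0043 − 252.142444 = 223.861856
spread = −(1/T)·ln(B₀/D) − r = −(1/4.4730)·ln(223.861856/314.2387) − 0.0665 = 0.00931573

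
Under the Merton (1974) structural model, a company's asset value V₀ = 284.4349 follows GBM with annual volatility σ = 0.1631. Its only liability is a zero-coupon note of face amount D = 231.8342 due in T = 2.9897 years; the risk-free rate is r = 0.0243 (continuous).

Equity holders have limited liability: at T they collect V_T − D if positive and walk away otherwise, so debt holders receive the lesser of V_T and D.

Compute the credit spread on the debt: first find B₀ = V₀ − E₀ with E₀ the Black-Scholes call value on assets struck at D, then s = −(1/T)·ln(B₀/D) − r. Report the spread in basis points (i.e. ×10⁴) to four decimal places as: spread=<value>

d₁ = [ln(V₀/D) + (r + σ²/2)T] / (σ√T)
   = [ln(284.4349/231.8342) + (0.0243 + 0.5·0.1631²)·2.9897] / (0.1631·√2.9897)
   = [0.204482 + 0.112415] / 0.282012 = 1.123700
d₂ = d₁ − σ√T = 1.123700 − 0.282012 = 0.841688
N(d₁) = 0.869430,  N(d₂) = 0.800019,  e^(−rT) = 0.929927
E₀ = V₀·N(d₁) − D·e^(−rT)·N(d₂)
   = 284.4349·0.869430 − 231.8342·0.929927·0.800019 = 74.821151
B₀ = V₀ − E₀ = 284.4349 − 74.821151 = 209.613749
spread = −(1/T)·ln(B₀/D) − r = −(1/2.9897)·ln(209.613749/231.8342) − 0.0243 = 0.00940101
in basis points: 0.00940101 × 10⁴ = 94.0101 bp

spread=94.0101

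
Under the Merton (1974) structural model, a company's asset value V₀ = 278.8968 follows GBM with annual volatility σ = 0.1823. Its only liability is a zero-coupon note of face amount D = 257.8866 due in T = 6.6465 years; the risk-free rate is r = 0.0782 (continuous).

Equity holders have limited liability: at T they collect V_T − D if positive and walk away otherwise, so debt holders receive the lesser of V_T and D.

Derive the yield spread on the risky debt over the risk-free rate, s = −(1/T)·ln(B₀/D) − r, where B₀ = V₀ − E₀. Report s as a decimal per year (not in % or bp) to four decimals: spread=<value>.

spread=0.0046

d₁ = [ln(V₀/D) + (r + σ²/2)T] / (σ√T)
   = [ln(278.8968/257.8866) + (0.0782 + 0.5·0.1823²)·6.6465] / (0.1823·√6.6465)
   = [0.078322 + 0.630199] / 0.469984 = 1.507542
d₂ = d₁ − σ√T = 1.507542 − 0.469984 = 1.037558
N(d₁) = 0.934164,  N(d₂) = 0.850262,  e^(−rT) = 0.594665
E₀ = V₀·N(d₁) − D·e^(−rT)·N(d₂)
   = 278.8968·0.934164 − 257.8866·0.594665·0.850262 = 130.142382
B₀ = V₀ − E₀ = 278.8968 − 130.142382 = 148.754418
spread = −(1/T)·ln(B₀/D) − r = −(1/6.6465)·ln(148.754418/257.8866) − 0.0782 = 0.00458390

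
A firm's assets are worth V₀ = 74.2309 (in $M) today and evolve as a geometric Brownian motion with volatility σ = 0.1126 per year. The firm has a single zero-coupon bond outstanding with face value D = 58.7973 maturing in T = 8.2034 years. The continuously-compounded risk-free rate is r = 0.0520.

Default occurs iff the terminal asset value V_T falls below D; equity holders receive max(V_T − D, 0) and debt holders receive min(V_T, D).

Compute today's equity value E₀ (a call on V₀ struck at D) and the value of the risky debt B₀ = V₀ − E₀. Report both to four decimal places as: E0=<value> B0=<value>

E0=35.9795 B0=38.2514

d₁ = [ln(V₀/D) + (r + σ²/2)T] / (σ√T)
   = [ln(74.2309/58.7973) + (0.0520 + 0.5·0.1126²)·8.2034] / (0.1126·√8.2034)
   = [0.233085 + 0.478581] / 0.322504 = 2.206687
d₂ = d₁ − σ√T = 2.206687 − 0.322504 = 1.884183
N(d₁) = 0.986332,  N(d₂) = 0.970230,  e^(−rT) = 0.652740
E₀ = V₀·N(d₁) − D·e^(−rT)·N(d₂)
   = 74.2309·0.986332 − 58.7973·0.652740·0.970230 = 35.979538
B₀ = V₀ − E₀ = 74.2309 − 35.979538 = 38.251362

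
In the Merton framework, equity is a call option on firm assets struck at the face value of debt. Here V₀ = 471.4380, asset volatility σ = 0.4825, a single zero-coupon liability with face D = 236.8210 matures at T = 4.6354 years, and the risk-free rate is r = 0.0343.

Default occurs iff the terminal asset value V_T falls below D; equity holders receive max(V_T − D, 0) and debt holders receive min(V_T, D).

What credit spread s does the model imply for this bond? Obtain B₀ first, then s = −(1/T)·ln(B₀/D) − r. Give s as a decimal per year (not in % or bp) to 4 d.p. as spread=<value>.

spread=0.0405

d₁ = [ln(V₀/D) + (r + σ²/2)T] / (σ√T)
   = [ln(471.4380/236.8210) + (0.0343 + 0.5·0.4825²)·4.6354] / (0.4825·√4.6354)
   = [0.688483 + 0.698569] / 1.038821 = 1.335217
d₂ = d₁ − σ√T = 1.335217 − 1.038821 = 0.296396
N(d₁) = 0.909097,  N(d₂) = 0.616536,  e^(−rT) = 0.853001
E₀ = V₀·N(d₁) − D·e^(−rT)·N(d₂)
   = 471.4380·0.909097 − 236.8210·0.853001·0.616536 = 304.037448
B₀ = V₀ − E₀ = 471.4380 − 304.037448 = 167.400552
spread = −(1/T)·ln(B₀/D) − r = −(1/4.6354)·ln(167.400552/236.8210) − 0.0343 = 0.04054039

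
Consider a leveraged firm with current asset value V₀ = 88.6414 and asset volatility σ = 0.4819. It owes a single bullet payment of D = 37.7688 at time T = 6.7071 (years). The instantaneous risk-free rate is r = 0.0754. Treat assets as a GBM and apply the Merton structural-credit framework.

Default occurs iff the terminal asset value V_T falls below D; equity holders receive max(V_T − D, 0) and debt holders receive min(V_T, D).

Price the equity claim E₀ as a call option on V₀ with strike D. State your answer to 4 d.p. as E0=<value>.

E0=69.3318

d₁ = [ln(V₀/D) + (r + σ²/2)T] / (σ√T)
   = [ln(88.6414/37.7688) + (0.0754 + 0.5·0.4819²)·6.7071] / (0.4819·√6.7071)
   = [0.853116 + 1.284502] / 1.248028 = 1.712796
d₂ = d₁ − σ√T = 1.712796 − 1.248028 = 0.464769
N(d₁) = 0.956625,  N(d₂) = 0.678951,  e^(−rT) = 0.603074
E₀ = V₀·N(d₁) − D·e^(−rT)·N(d₂)
   = 88.6414·0.956625 − 37.7688·0.603074·0.678951 = 69.331845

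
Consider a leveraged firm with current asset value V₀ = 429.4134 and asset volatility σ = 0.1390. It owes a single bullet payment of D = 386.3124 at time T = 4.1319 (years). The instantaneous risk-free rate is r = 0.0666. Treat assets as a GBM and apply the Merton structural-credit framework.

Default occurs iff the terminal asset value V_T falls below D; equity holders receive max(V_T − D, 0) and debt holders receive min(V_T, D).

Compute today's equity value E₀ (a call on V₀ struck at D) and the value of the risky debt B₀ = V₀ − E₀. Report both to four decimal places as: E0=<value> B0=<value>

d₁ = [ln(V₀/D) + (r + σ²/2)T] / (σ√T)
   = [ln(429.4134/386.3124) + (0.0666 + 0.5·0.1390²)·4.1319] / (0.1390·√4.1319)
   = [0.105774 + 0.315101] / 0.282546 = 1.489577
d₂ = d₁ − σ√T = 1.489577 − 0.282546 = 1.207030
N(d₁) = 0.931832,  N(d₂) = 0.886290,  e^(−rT) = 0.759432
E₀ = V₀·N(d₁) − D·e^(−rT)·N(d₂)
   = 429.4134·0.931832 − 386.3124·0.759432·0.886290 = 140.123332
B₀ = V₀ − E₀ = 429.4134 − 140.123332 = 289.290068

E0=140.1233 B0=289.2901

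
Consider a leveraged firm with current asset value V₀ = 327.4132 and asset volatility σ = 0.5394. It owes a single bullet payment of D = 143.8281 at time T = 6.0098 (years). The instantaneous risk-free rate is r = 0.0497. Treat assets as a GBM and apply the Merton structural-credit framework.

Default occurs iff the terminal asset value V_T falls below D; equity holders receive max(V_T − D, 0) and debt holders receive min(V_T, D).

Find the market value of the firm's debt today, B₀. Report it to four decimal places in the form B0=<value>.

d₁ = [ln(V₀/D) + (r + σ²/2)T] / (σ√T)
   = [ln(327.4132/143.8281) + (0.0497 + 0.5·0.5394²)·6.0098] / (0.5394·√6.0098)
   = [0.822604 + 1.172970] / 1.322333 = 1.509131
d₂ = d₁ − σ√T = 1.509131 − 1.322333 = 0.186797
N(d₁) = 0.934367,  N(d₂) = 0.574090,  e^(−rT) = 0.741792
E₀ = V₀·N(d₁) − D·e^(−rT)·N(d₂)
   = 327.4132·0.934367 − 143.8281·0.741792·0.574090 = 244.674237
B₀ = V₀ − E₀ = 327.4132 − 244.674237 = 82.738963

B0=82.7390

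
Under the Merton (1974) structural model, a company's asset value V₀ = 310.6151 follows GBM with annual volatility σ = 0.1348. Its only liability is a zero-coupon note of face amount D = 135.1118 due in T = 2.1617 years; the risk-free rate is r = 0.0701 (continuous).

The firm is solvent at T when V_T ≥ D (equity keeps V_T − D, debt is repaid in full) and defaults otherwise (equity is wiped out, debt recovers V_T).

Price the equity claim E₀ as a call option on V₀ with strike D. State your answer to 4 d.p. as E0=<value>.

E0=194.5017

d₁ = [ln(V₀/D) + (r + σ²/2)T] / (σ√T)
   = [ln(310.6151/135.1118) + (0.0701 + 0.5·0.1348²)·2.1617] / (0.1348·√2.1617)
   = [0.832452 + 0.171175] / 0.198193 = 5.063897
d₂ = d₁ − σ√T = 5.063897 − 0.198193 = 4.865704
N(d₁) = 1.000000,  N(d₂) = 0.999999,  e^(−rT) = 0.859388
E₀ = V₀·N(d₁) − D·e^(−rT)·N(d₂)
   = 310.6151·1.000000 − 135.1118·0.859388·0.999999 = 194.501689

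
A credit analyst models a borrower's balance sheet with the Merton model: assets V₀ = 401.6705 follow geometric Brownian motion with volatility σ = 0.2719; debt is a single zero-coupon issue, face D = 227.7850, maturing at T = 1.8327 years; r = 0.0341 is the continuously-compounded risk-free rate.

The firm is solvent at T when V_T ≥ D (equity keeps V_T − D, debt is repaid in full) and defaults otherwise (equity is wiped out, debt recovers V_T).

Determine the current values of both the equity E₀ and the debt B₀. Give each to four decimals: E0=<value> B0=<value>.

d₁ = [ln(V₀/D) + (r + σ²/2)T] / (σ√T)
   = [ln(401.6705/227.7850) + (0.0341 + 0.5·0.2719²)·1.8327] / (0.2719·√1.8327)
   = [0.567230 + 0.130240] / 0.368091 = 1.894833
d₂ = d₁ − σ√T = 1.894833 − 0.368091 = 1.526742
N(d₁) = 0.970943,  N(d₂) = 0.936587,  e^(−rT) = 0.939418
E₀ = V₀·N(d₁) − D·e^(−rT)·N(d₂)
   = 401.6705·0.970943 − 227.7850·0.939418·0.936587 = 189.583147
B₀ = V₀ − E₀ = 401.6705 − 189.583147 = 212.087353

E0=189.5831 B0=212.0874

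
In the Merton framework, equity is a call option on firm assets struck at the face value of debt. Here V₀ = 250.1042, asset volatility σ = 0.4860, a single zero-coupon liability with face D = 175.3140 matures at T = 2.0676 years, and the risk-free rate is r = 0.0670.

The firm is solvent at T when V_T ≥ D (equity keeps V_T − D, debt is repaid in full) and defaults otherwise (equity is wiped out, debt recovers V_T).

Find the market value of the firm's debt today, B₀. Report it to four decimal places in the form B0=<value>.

B0=133.9992

d₁ = [ln(V₀/D) + (r + σ²/2)T] / (σ√T)
   = [ln(250.1042/175.3140) + (0.0670 + 0.5·0.4860²)·2.0676] / (0.4860·√2.0676)
   = [0.355299 + 0.382709] / 0.698827 = 1.056067
d₂ = d₁ − σ√T = 1.056067 − 0.698827 = 0.357240
N(d₁) = 0.854531,  N(d₂) = 0.639544,  e^(−rT) = 0.870638
E₀ = V₀·N(d₁) − D·e^(−rT)·N(d₂)
   = 250.1042·0.854531 − 175.3140·0.870638·0.639544 = 116.105040
B₀ = V₀ − E₀ = 250.1042 − 116.105040 = 133.999160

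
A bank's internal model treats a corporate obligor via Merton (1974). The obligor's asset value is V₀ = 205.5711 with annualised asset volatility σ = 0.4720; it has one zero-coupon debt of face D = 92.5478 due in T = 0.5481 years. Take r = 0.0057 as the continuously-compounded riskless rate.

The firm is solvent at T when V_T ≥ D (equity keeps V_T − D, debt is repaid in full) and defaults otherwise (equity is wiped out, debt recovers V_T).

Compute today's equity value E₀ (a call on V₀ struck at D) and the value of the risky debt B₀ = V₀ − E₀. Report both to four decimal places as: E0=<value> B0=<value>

E0=113.4897 B0=92.0814

d₁ = [ln(V₀/D) + (r + σ²/2)T] / (σ√T)
   = [ln(205.5711/92.5478) + (0.0057 + 0.5·0.4720²)·0.5481] / (0.4720·√0.5481)
   = [0.798067 + 0.064178] / 0.349439 = 2.467509
d₂ = d₁ − σ√T = 2.467509 − 0.349439 = 2.118069
N(d₁) = 0.993197,  N(d₂) = 0.982915,  e^(−rT) = 0.996881
E₀ = V₀·N(d₁) − D·e^(−rT)·N(d₂)
   = 205.5711·0.993197 − 92.5478·0.996881·0.982915 = 113.489726
B₀ = V₀ − E₀ = 205.5711 − 113.489726 = 92.081374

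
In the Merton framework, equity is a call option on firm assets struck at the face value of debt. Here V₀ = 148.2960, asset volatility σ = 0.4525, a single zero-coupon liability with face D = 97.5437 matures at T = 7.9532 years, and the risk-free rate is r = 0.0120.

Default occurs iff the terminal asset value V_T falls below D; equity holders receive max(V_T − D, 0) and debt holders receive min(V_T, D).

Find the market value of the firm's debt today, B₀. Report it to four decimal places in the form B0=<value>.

B0=58.1787

d₁ = [ln(V₀/D) + (r + σ²/2)T] / (σ√T)
   = [ln(148.2960/97.5437) + (0.0120 + 0.5·0.4525²)·7.9532] / (0.4525·√7.9532)
   = [0.418910 + 0.909672] / 1.276114 = 1.041115
d₂ = d₁ − σ√T = 1.041115 − 1.276114 = -0.234999
N(d₁) = 0.851089,  N(d₂) = 0.407105,  e^(−rT) = 0.908974
E₀ = V₀·N(d₁) − D·e^(−rT)·N(d₂)
   = 148.2960·0.851089 − 97.5437·0.908974·0.407105 = 90.117258
B₀ = V₀ − E₀ = 148.2960 − 90.117258 = 58.178742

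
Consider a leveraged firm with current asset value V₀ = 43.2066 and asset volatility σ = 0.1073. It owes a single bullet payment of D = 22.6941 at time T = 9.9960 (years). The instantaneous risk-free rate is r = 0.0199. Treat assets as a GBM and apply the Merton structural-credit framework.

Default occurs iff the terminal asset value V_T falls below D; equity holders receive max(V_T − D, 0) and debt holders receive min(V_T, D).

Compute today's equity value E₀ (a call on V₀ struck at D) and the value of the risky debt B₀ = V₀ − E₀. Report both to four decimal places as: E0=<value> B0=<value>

E0=24.6262 B0=18.5804

d₁ = [ln(V₀/D) + (r + σ²/2)T] / (σ√T)
   = [ln(43.2066/22.6941) + (0.0199 + 0.5·0.1073²)·9.9960] / (0.1073·√9.9960)
   = [0.643888 + 0.256464] / 0.339245 = 2.653992
d₂ = d₁ − σ√T = 2.653992 − 0.339245 = 2.314747
N(d₁) = 0.996023,  N(d₂) = 0.989687,  e^(−rT) = 0.819615
E₀ = V₀·N(d₁) − D·e^(−rT)·N(d₂)
   = 43.2066·0.996023 − 22.6941·0.819615·0.989687 = 24.626160
B₀ = V₀ − E₀ = 43.2066 − 24.626160 = 18.580440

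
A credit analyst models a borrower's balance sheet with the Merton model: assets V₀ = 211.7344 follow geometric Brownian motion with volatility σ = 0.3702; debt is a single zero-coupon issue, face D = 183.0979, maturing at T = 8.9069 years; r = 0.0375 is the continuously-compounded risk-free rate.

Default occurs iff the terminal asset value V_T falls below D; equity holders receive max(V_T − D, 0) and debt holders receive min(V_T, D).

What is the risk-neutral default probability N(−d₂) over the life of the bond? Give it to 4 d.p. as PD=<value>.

d₁ = [ln(V₀/D) + (r + σ²/2)T] / (σ√T)
   = [ln(211.7344/183.0979) + (0.0375 + 0.5·0.3702²)·8.9069] / (0.3702·√8.9069)
   = [0.145312 + 0.944345] / 1.104841 = 0.986257
d₂ = d₁ − σ√T = 0.986257 − 1.104841 = -0.118584
risk-neutral PD = N(−d₂) = N(0.118584) = 0.547197

PD=0.5472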